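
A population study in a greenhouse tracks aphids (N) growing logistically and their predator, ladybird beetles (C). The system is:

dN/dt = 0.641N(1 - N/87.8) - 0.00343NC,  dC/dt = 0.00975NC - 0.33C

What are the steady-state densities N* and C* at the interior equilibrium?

N* ≈ 33.8, C* ≈ 115

From dC/dt = 0 with C > 0: 0.00975N* = 0.33, so N* = 33.8.
Substitute into dN/dt = 0: 0.641(1 - 33.8/87.8) = 0.00343C*.
The bracket is 0.615, giving C* = 0.394/0.00343 = 115.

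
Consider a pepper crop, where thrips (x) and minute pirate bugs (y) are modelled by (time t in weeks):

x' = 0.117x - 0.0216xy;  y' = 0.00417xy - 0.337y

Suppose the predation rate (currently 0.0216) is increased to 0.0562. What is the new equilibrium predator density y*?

At the interior fixed point, setting dx/dt = 0 with x > 0 fixes y* = (prey growth rate)/(xy coefficient) — independent of the other coefficients.
With the change, y* = 0.117/0.0562 = 2.08; it falls from 5.42.

y* ≈ 2.08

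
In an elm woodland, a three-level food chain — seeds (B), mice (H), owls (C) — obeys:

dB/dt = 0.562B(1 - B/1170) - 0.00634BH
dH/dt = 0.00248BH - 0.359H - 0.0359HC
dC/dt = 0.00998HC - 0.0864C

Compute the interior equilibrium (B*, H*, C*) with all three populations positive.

B* ≈ 1060, H* ≈ 8.66, C* ≈ 62.9

From dC/dt = 0: 0.00998H* = 0.0864, so H* = 8.66.
From dB/dt = 0: 0.562(1 - B*/1170) = 0.00634·8.66, giving B* = 1170·(1 - 0.0977) = 1060.
From dH/dt = 0: 0.00248·1060 - 0.359 = 0.0359C*, so C* = 2.26/0.0359 = 62.9.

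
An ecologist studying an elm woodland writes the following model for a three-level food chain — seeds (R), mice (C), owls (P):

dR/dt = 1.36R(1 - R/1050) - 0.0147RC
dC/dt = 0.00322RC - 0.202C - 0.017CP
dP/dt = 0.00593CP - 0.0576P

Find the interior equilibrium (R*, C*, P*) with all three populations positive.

From dP/dt = 0: 0.00593C* = 0.0576, so C* = 9.71.
From dR/dt = 0: 1.36(1 - R*/1050) = 0.0147·9.71, giving R* = 1050·(1 - 0.105) = 940.
From dC/dt = 0: 0.00322·940 - 0.202 = 0.017P*, so P* = 2.82/0.017 = 166.

R* ≈ 940, C* ≈ 9.71, P* ≈ 166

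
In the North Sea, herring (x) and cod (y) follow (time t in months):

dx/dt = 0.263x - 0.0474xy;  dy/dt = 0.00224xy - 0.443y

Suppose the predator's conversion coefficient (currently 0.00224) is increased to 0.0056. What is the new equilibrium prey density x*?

x* ≈ 79.1

At the interior fixed point, setting dy/dt = 0 with y > 0 fixes x* = (predator death rate)/(xy coefficient) — independent of the other coefficients.
With the change, x* = 0.443/0.0056 = 79.1; it falls from 198.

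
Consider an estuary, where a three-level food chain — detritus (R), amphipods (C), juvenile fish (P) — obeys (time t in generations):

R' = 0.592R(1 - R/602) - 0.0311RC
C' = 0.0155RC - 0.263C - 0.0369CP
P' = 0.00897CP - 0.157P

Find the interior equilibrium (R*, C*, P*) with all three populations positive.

From dP/dt = 0: 0.00897C* = 0.157, so C* = 17.5.
From dR/dt = 0: 0.592(1 - R*/602) = 0.0311·17.5, giving R* = 602·(1 - 0.919) = 48.5.
From dC/dt = 0: 0.0155·48.5 - 0.263 = 0.0369P*, so P* = 0.488/0.0369 = 13.2.

R* ≈ 48.5, C* ≈ 17.5, P* ≈ 13.2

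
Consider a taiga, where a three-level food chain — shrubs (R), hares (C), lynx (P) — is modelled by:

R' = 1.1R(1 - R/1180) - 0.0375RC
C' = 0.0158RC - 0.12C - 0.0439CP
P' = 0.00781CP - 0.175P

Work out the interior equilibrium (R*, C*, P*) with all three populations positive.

R* ≈ 279, C* ≈ 22.4, P* ≈ 97.5

From dP/dt = 0: 0.00781C* = 0.175, so C* = 22.4.
From dR/dt = 0: 1.1(1 - R*/1180) = 0.0375·22.4, giving R* = 1180·(1 - 0.764) = 279.
From dC/dt = 0: 0.0158·279 - 0.12 = 0.0439P*, so P* = 4.28/0.0439 = 97.5.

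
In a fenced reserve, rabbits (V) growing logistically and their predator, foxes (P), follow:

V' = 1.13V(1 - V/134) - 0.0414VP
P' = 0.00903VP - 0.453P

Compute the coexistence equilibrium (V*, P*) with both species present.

From dP/dt = 0 with P > 0: 0.00903V* = 0.453, so V* = 50.2.
Substitute into dV/dt = 0: 1.13(1 - 50.2/134) = 0.0414P*.
The bracket is 0.626, giving P* = 0.707/0.0414 = 17.1.

V* ≈ 50.2, P* ≈ 17.1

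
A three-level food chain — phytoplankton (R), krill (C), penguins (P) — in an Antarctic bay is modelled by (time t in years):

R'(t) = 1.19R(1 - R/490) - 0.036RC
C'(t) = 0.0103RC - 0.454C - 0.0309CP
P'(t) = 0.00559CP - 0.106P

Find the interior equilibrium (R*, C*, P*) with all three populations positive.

R* ≈ 209, C* ≈ 19, P* ≈ 54.9

From dP/dt = 0: 0.00559C* = 0.106, so C* = 19.
From dR/dt = 0: 1.19(1 - R*/490) = 0.036·19, giving R* = 490·(1 - 0.574) = 209.
From dC/dt = 0: 0.0103·209 - 0.454 = 0.0309P*, so P* = 1.7/0.0309 = 54.9.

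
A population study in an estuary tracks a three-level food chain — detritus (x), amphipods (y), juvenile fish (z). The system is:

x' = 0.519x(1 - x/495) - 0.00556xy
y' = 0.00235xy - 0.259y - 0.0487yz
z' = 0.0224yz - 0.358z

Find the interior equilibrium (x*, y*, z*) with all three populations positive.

x* ≈ 410, y* ≈ 16, z* ≈ 14.5

From dz/dt = 0: 0.0224y* = 0.358, so y* = 16.
From dx/dt = 0: 0.519(1 - x*/495) = 0.00556·16, giving x* = 495·(1 - 0.171) = 410.
From dy/dt = 0: 0.00235·410 - 0.259 = 0.0487z*, so z* = 0.705/0.0487 = 14.5.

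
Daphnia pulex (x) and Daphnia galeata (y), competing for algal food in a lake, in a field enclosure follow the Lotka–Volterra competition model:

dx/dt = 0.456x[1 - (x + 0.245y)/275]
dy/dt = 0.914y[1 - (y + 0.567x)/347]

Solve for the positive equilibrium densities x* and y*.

x* ≈ 221, y* ≈ 222

Setting both brackets to zero gives the nullclines x + 0.245y = 275 and 0.567x + y = 347.
Substituting y = 347 - 0.567x into the first: x(1 - 0.245·0.567) = 275 - 0.245·347.
So x* = 190/0.861 = 221, and then y* = 347 - 0.567·221 = 222.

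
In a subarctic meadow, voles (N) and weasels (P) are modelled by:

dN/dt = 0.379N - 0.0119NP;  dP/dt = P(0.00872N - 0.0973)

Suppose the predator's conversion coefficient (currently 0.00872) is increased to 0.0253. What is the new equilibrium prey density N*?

N* ≈ 3.85

At the interior fixed point, setting dP/dt = 0 with P > 0 fixes N* = (predator death rate)/(NP coefficient) — independent of the other coefficients.
With the change, N* = 0.0973/0.0253 = 3.85; it falls from 11.2.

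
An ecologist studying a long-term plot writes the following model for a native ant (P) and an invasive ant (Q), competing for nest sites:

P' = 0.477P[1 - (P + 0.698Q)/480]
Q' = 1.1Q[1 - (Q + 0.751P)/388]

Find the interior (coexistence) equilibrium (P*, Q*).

P* ≈ 440, Q* ≈ 57.8

Setting both brackets to zero gives the nullclines P + 0.698Q = 480 and 0.751P + Q = 388.
Substituting Q = 388 - 0.751P into the first: P(1 - 0.698·0.751) = 480 - 0.698·388.
So P* = 209/0.476 = 440, and then Q* = 388 - 0.751·440 = 57.8.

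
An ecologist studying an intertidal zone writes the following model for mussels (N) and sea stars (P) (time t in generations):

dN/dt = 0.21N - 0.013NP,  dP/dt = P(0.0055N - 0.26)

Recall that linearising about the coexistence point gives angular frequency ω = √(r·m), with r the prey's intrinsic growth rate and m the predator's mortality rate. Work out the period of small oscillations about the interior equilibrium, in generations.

Here r = 0.21 and m = 0.26, so r·m = 0.0546.
ω = √0.0546 = 0.234 per generation, hence T = 2π/ω ≈ 26.9 generations.

T ≈ 26.9 generations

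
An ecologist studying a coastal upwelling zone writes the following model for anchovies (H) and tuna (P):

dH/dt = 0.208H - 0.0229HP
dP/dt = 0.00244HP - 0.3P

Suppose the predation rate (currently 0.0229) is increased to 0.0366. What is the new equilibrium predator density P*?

At the interior fixed point, setting dH/dt = 0 with H > 0 fixes P* = (prey growth rate)/(HP coefficient) — independent of the other coefficients.
With the change, P* = 0.208/0.0366 = 5.68; it falls from 9.08.

P* ≈ 5.68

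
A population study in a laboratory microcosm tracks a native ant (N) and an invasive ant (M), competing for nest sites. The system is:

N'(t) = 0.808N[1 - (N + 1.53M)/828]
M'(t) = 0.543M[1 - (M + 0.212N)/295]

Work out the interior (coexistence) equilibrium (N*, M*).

N* ≈ 557, M* ≈ 177

Setting both brackets to zero gives the nullclines N + 1.53M = 828 and 0.212N + M = 295.
Substituting M = 295 - 0.212N into the first: N(1 - 1.53·0.212) = 828 - 1.53·295.
So N* = 377/0.676 = 557, and then M* = 295 - 0.212·557 = 177.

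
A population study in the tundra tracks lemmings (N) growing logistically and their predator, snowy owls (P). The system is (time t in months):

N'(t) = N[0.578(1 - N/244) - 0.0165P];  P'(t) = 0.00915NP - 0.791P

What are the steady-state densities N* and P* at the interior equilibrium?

From dP/dt = 0 with P > 0: 0.00915N* = 0.791, so N* = 86.4.
Substitute into dN/dt = 0: 0.578(1 - 86.4/244) = 0.0165P*.
The bracket is 0.646, giving P* = 0.373/0.0165 = 22.6.

N* ≈ 86.4, P* ≈ 22.6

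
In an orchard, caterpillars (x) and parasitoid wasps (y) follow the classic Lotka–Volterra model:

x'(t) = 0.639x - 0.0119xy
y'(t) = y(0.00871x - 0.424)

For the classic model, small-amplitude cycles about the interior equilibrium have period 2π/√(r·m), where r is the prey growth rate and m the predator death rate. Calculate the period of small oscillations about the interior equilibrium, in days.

T ≈ 12.1 days

Here r = 0.639 and m = 0.424, so r·m = 0.271.
ω = √0.271 = 0.521 per day, hence T = 2π/ω ≈ 12.1 days.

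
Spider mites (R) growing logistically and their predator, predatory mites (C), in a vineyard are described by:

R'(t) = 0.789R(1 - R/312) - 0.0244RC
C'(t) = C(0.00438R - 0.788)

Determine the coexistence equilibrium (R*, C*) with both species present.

R* ≈ 180, C* ≈ 13.7

From dC/dt = 0 with C > 0: 0.00438R* = 0.788, so R* = 180.
Substitute into dR/dt = 0: 0.789(1 - 180/312) = 0.0244C*.
The bracket is 0.423, giving C* = 0.334/0.0244 = 13.7.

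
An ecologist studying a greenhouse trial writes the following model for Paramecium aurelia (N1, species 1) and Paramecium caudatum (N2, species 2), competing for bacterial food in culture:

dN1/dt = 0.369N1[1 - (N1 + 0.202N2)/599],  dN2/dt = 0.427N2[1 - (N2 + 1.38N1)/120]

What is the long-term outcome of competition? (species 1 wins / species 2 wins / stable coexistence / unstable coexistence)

species 1 excludes species 2

Compare the nullcline intercepts: K1/α12 = 599/0.202 = 2970 > K2 = 120; K2/α21 = 120/1.38 = 87 < K1 = 599.
Since the inequalities point opposite ways, species 1 can invade but species 2 cannot.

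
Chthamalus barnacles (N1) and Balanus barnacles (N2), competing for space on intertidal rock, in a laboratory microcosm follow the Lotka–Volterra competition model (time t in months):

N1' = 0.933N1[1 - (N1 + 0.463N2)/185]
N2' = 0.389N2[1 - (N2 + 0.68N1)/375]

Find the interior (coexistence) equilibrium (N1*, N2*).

N1* ≈ 16.6, N2* ≈ 364

Setting both brackets to zero gives the nullclines N1 + 0.463N2 = 185 and 0.68N1 + N2 = 375.
Substituting N2 = 375 - 0.68N1 into the first: N1(1 - 0.463·0.68) = 185 - 0.463·375.
So N1* = 11.4/0.685 = 16.6, and then N2* = 375 - 0.68·16.6 = 364.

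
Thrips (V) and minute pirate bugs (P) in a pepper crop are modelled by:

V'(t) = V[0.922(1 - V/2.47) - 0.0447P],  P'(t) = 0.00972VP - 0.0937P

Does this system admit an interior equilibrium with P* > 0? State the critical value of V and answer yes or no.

The predator equation gives dP/dt > 0 only when V > 0.0937/0.00972 = 9.64.
Without the predator, V → K = 2.47. Since 2.47 < 9.64, the predator cannot invade.

Threshold V = 9.64; K < 9.64, so no, the predator goes extinct.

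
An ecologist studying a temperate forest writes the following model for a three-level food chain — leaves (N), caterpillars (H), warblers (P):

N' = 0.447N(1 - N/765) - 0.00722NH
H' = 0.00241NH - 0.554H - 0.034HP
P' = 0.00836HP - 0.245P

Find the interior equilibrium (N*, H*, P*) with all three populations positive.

N* ≈ 403, H* ≈ 29.3, P* ≈ 12.3

From dP/dt = 0: 0.00836H* = 0.245, so H* = 29.3.
From dN/dt = 0: 0.447(1 - N*/765) = 0.00722·29.3, giving N* = 765·(1 - 0.473) = 403.
From dH/dt = 0: 0.00241·403 - 0.554 = 0.034P*, so P* = 0.417/0.034 = 12.3.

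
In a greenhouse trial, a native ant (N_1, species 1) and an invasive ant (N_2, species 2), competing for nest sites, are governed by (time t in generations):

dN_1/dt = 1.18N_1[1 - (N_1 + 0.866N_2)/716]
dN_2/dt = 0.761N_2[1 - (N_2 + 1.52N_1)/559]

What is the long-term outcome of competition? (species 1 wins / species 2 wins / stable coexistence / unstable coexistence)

Compare the nullcline intercepts: K1/α12 = 716/0.866 = 827 > K2 = 559; K2/α21 = 559/1.52 = 368 < K1 = 716.
Since the inequalities point opposite ways, species 1 can invade but species 2 cannot.

species 1 excludes species 2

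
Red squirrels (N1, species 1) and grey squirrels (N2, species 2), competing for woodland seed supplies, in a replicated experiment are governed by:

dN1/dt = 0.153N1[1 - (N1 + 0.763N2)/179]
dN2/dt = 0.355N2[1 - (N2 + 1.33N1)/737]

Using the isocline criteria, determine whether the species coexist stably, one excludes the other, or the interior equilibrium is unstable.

species 2 excludes species 1

Compare the nullcline intercepts: K1/α12 = 179/0.763 = 235 < K2 = 737; K2/α21 = 737/1.33 = 554 > K1 = 179.
Since the inequalities point opposite ways, species 2 can invade but species 1 cannot.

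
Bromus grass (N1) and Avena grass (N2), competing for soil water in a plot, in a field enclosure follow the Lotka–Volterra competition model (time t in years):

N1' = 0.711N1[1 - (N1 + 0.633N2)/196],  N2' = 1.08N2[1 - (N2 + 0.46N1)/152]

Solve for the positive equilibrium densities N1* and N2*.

Setting both brackets to zero gives the nullclines N1 + 0.633N2 = 196 and 0.46N1 + N2 = 152.
Substituting N2 = 152 - 0.46N1 into the first: N1(1 - 0.633·0.46) = 196 - 0.633·152.
So N1* = 99.8/0.709 = 141, and then N2* = 152 - 0.46·141 = 87.2.

N1* ≈ 141, N2* ≈ 87.2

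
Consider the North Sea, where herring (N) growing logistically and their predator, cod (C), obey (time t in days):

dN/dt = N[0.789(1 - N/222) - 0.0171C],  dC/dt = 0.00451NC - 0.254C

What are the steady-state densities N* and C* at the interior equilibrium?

From dC/dt = 0 with C > 0: 0.00451N* = 0.254, so N* = 56.3.
Substitute into dN/dt = 0: 0.789(1 - 56.3/222) = 0.0171C*.
The bracket is 0.746, giving C* = 0.589/0.0171 = 34.4.

N* ≈ 56.3, C* ≈ 34.4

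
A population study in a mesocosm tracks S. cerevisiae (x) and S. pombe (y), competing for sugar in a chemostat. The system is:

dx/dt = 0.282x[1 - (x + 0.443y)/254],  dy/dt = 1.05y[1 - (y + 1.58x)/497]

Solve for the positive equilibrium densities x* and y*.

x* ≈ 113, y* ≈ 319

Setting both brackets to zero gives the nullclines x + 0.443y = 254 and 1.58x + y = 497.
Substituting y = 497 - 1.58x into the first: x(1 - 0.443·1.58) = 254 - 0.443·497.
So x* = 33.8/0.3 = 113, and then y* = 497 - 1.58·113 = 319.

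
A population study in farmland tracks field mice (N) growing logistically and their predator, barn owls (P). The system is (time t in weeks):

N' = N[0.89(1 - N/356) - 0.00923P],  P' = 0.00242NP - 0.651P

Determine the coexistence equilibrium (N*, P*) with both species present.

N* ≈ 269, P* ≈ 23.6

From dP/dt = 0 with P > 0: 0.00242N* = 0.651, so N* = 269.
Substitute into dN/dt = 0: 0.89(1 - 269/356) = 0.00923P*.
The bracket is 0.244, giving P* = 0.217/0.00923 = 23.6.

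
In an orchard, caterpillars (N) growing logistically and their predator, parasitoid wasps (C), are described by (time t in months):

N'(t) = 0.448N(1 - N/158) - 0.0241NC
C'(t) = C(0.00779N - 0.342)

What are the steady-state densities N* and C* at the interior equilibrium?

From dC/dt = 0 with C > 0: 0.00779N* = 0.342, so N* = 43.9.
Substitute into dN/dt = 0: 0.448(1 - 43.9/158) = 0.0241C*.
The bracket is 0.722, giving C* = 0.324/0.0241 = 13.4.

N* ≈ 43.9, C* ≈ 13.4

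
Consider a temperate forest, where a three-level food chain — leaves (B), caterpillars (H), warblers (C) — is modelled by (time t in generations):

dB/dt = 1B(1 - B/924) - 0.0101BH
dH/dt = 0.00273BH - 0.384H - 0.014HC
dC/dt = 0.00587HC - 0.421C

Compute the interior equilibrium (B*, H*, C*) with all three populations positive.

B* ≈ 255, H* ≈ 71.7, C* ≈ 22.2

From dC/dt = 0: 0.00587H* = 0.421, so H* = 71.7.
From dB/dt = 0: 1(1 - B*/924) = 0.0101·71.7, giving B* = 924·(1 - 0.724) = 255.
From dH/dt = 0: 0.00273·255 - 0.384 = 0.014C*, so C* = 0.311/0.014 = 22.2.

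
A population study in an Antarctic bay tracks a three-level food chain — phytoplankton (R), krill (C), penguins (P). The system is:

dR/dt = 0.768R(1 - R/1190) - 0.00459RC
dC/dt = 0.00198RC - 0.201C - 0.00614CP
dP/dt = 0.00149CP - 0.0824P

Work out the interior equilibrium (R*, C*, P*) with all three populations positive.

From dP/dt = 0: 0.00149C* = 0.0824, so C* = 55.3.
From dR/dt = 0: 0.768(1 - R*/1190) = 0.00459·55.3, giving R* = 1190·(1 - 0.331) = 797.
From dC/dt = 0: 0.00198·797 - 0.201 = 0.00614P*, so P* = 1.38/0.00614 = 224.

R* ≈ 797, C* ≈ 55.3, P* ≈ 224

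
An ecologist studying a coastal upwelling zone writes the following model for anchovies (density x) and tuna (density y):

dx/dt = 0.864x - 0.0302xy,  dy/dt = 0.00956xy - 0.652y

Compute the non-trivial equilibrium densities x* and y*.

x* ≈ 68.2, y* ≈ 28.6

Set dy/dt = 0 with y > 0: 0.00956x - 0.652 = 0, so x* = 0.652/0.00956 = 68.2.
Set dx/dt = 0 with x > 0: 0.864 - 0.0302y = 0, so y* = 0.864/0.0302 = 28.6.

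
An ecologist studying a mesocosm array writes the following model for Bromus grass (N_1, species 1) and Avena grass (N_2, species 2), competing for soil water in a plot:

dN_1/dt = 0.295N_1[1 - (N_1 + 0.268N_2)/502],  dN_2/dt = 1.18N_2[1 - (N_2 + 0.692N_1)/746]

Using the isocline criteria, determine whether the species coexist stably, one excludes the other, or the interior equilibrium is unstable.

Compare the nullcline intercepts: K1/α12 = 502/0.268 = 1870 > K2 = 746; K2/α21 = 746/0.692 = 1080 > K1 = 502.
Since both inequalities hold, each species can invade when rare, so the interior equilibrium is stable.

stable coexistence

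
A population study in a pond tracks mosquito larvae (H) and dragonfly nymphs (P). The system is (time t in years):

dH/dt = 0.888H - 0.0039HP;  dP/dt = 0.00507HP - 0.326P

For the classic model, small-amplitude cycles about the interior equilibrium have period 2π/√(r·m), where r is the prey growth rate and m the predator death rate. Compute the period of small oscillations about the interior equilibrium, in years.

T ≈ 11.7 years

Here r = 0.888 and m = 0.326, so r·m = 0.289.
ω = √0.289 = 0.538 per year, hence T = 2π/ω ≈ 11.7 years.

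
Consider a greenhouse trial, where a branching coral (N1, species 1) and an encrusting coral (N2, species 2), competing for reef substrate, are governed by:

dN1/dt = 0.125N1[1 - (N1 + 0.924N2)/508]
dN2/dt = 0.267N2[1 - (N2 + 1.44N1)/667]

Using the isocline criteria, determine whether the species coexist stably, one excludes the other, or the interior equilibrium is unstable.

Compare the nullcline intercepts: K1/α12 = 508/0.924 = 550 < K2 = 667; K2/α21 = 667/1.44 = 463 < K1 = 508.
Since both are reversed, neither can invade when rare; the interior point is a saddle.

unstable coexistence (outcome depends on initial conditions)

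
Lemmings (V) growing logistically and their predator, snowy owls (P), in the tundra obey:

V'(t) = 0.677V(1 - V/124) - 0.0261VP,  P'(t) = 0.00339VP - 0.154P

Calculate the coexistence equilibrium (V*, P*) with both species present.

V* ≈ 45.4, P* ≈ 16.4

From dP/dt = 0 with P > 0: 0.00339V* = 0.154, so V* = 45.4.
Substitute into dV/dt = 0: 0.677(1 - 45.4/124) = 0.0261P*.
The bracket is 0.634, giving P* = 0.429/0.0261 = 16.4.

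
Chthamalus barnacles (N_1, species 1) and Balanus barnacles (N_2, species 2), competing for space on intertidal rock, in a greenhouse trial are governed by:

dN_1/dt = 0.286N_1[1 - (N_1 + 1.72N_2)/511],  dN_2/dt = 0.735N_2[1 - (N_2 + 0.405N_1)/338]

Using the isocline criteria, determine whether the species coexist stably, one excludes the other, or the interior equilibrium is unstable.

species 2 excludes species 1

Compare the nullcline intercepts: K1/α12 = 511/1.72 = 297 < K2 = 338; K2/α21 = 338/0.405 = 835 > K1 = 511.
Since the inequalities point opposite ways, species 2 can invade but species 1 cannot.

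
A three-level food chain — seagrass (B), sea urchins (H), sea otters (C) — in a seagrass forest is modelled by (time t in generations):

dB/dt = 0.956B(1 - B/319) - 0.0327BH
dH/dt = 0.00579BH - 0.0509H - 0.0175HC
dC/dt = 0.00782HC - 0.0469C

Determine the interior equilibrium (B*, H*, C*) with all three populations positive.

B* ≈ 254, H* ≈ 6, C* ≈ 81

From dC/dt = 0: 0.00782H* = 0.0469, so H* = 6.
From dB/dt = 0: 0.956(1 - B*/319) = 0.0327·6, giving B* = 319·(1 - 0.205) = 254.
From dH/dt = 0: 0.00579·254 - 0.0509 = 0.0175C*, so C* = 1.42/0.0175 = 81.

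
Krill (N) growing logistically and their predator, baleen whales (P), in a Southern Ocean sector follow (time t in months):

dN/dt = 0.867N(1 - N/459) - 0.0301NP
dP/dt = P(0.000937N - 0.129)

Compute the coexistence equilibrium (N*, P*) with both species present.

From dP/dt = 0 with P > 0: 0.000937N* = 0.129, so N* = 138.
Substitute into dN/dt = 0: 0.867(1 - 138/459) = 0.0301P*.
The bracket is 0.7, giving P* = 0.607/0.0301 = 20.2.

N* ≈ 138, P* ≈ 20.2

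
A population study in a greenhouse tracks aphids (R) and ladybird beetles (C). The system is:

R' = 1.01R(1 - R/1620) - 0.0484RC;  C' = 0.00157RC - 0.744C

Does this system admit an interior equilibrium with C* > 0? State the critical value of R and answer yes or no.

The predator equation gives dC/dt > 0 only when R > 0.744/0.00157 = 474.
Without the predator, R → K = 1620. Since 1620 > 474, the predator can invade and persist.

Threshold R = 474; K > 474, so yes, the predator persists.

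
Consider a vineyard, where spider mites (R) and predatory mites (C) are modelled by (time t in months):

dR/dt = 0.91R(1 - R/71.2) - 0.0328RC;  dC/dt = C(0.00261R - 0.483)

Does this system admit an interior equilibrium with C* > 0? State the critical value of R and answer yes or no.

The predator equation gives dC/dt > 0 only when R > 0.483/0.00261 = 185.
Without the predator, R → K = 71.2. Since 71.2 < 185, the predator cannot invade.

Threshold R = 185; K < 185, so no, the predator goes extinct.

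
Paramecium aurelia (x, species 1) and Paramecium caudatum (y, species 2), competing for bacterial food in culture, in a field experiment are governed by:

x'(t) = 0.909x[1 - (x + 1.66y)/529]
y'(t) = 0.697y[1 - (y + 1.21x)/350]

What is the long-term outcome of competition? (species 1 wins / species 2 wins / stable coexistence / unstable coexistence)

unstable coexistence (outcome depends on initial conditions)

Compare the nullcline intercepts: K1/α12 = 529/1.66 = 319 < K2 = 350; K2/α21 = 350/1.21 = 289 < K1 = 529.
Since both are reversed, neither can invade when rare; the interior point is a saddle.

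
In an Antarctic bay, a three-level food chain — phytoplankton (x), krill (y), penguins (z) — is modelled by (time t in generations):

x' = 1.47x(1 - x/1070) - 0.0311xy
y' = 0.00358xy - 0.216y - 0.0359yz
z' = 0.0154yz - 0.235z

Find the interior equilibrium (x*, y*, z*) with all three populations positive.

From dz/dt = 0: 0.0154y* = 0.235, so y* = 15.3.
From dx/dt = 0: 1.47(1 - x*/1070) = 0.0311·15.3, giving x* = 1070·(1 - 0.323) = 725.
From dy/dt = 0: 0.00358·725 - 0.216 = 0.0359z*, so z* = 2.38/0.0359 = 66.2.

x* ≈ 725, y* ≈ 15.3, z* ≈ 66.2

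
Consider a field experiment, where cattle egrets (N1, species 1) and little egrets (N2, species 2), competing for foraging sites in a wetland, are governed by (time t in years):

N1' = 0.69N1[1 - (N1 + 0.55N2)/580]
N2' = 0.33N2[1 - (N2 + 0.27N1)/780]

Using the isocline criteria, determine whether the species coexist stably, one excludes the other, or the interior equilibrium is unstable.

Compare the nullcline intercepts: K1/α12 = 580/0.55 = 1050 > K2 = 780; K2/α21 = 780/0.27 = 2890 > K1 = 580.
Since both inequalities hold, each species can invade when rare, so the interior equilibrium is stable.

stable coexistence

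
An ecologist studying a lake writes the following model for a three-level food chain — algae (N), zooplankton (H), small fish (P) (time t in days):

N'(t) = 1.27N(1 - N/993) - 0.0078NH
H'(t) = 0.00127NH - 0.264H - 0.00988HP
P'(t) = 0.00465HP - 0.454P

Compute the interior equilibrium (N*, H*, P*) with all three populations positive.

N* ≈ 398, H* ≈ 97.6, P* ≈ 24.4

From dP/dt = 0: 0.00465H* = 0.454, so H* = 97.6.
From dN/dt = 0: 1.27(1 - N*/993) = 0.0078·97.6, giving N* = 993·(1 - 0.6) = 398.
From dH/dt = 0: 0.00127·398 - 0.264 = 0.00988P*, so P* = 0.241/0.00988 = 24.4.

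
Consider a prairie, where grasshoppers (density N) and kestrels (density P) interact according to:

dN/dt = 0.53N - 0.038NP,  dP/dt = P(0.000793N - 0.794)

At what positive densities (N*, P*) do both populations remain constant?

N* ≈ 1000, P* ≈ 13.9

Set dP/dt = 0 with P > 0: 0.000793N - 0.794 = 0, so N* = 0.794/0.000793 = 1000.
Set dN/dt = 0 with N > 0: 0.53 - 0.038P = 0, so P* = 0.53/0.038 = 13.9.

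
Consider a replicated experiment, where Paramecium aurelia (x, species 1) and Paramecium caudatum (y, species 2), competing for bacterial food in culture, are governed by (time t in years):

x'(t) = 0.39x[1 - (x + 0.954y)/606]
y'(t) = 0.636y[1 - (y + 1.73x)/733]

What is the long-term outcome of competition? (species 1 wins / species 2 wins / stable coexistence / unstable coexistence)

Compare the nullcline intercepts: K1/α12 = 606/0.954 = 635 < K2 = 733; K2/α21 = 733/1.73 = 424 < K1 = 606.
Since both are reversed, neither can invade when rare; the interior point is a saddle.

unstable coexistence (outcome depends on initial conditions)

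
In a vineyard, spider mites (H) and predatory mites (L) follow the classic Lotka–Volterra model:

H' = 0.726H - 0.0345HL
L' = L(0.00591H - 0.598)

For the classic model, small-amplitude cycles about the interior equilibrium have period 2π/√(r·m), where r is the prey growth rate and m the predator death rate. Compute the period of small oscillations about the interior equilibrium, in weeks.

Here r = 0.726 and m = 0.598, so r·m = 0.434.
ω = √0.434 = 0.659 per week, hence T = 2π/ω ≈ 9.54 weeks.

T ≈ 9.54 weeks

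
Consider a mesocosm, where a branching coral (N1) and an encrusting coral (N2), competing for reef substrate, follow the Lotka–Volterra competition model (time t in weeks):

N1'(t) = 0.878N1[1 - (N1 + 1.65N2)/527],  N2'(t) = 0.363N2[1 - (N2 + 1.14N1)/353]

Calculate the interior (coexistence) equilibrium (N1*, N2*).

N1* ≈ 62.9, N2* ≈ 281

Setting both brackets to zero gives the nullclines N1 + 1.65N2 = 527 and 1.14N1 + N2 = 353.
Substituting N2 = 353 - 1.14N1 into the first: N1(1 - 1.65·1.14) = 527 - 1.65·353.
So N1* = -55.4/-0.881 = 62.9, and then N2* = 353 - 1.14·62.9 = 281.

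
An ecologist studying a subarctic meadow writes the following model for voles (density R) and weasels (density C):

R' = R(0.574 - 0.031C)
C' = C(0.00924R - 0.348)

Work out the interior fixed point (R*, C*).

Set dC/dt = 0 with C > 0: 0.00924R - 0.348 = 0, so R* = 0.348/0.00924 = 37.7.
Set dR/dt = 0 with R > 0: 0.574 - 0.031C = 0, so C* = 0.574/0.031 = 18.5.

R* ≈ 37.7, C* ≈ 18.5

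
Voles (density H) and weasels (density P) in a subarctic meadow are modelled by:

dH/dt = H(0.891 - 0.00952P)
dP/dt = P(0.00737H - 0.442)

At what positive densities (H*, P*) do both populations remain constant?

Set dP/dt = 0 with P > 0: 0.00737H - 0.442 = 0, so H* = 0.442/0.00737 = 60.
Set dH/dt = 0 with H > 0: 0.891 - 0.00952P = 0, so P* = 0.891/0.00952 = 93.6.

H* ≈ 60, P* ≈ 93.6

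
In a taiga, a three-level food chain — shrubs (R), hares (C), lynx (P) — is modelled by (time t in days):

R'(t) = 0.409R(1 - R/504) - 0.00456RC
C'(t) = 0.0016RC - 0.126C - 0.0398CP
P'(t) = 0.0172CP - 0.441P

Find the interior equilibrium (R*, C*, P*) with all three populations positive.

R* ≈ 360, C* ≈ 25.6, P* ≈ 11.3

From dP/dt = 0: 0.0172C* = 0.441, so C* = 25.6.
From dR/dt = 0: 0.409(1 - R*/504) = 0.00456·25.6, giving R* = 504·(1 - 0.286) = 360.
From dC/dt = 0: 0.0016·360 - 0.126 = 0.0398P*, so P* = 0.45/0.0398 = 11.3.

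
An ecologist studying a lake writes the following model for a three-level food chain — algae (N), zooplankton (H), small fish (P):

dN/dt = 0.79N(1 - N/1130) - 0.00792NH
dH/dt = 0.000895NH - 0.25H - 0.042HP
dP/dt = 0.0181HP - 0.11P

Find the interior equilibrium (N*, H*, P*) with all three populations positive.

From dP/dt = 0: 0.0181H* = 0.11, so H* = 6.08.
From dN/dt = 0: 0.79(1 - N*/1130) = 0.00792·6.08, giving N* = 1130·(1 - 0.0609) = 1060.
From dH/dt = 0: 0.000895·1060 - 0.25 = 0.042P*, so P* = 0.7/0.042 = 16.7.

N* ≈ 1060, H* ≈ 6.08, P* ≈ 16.7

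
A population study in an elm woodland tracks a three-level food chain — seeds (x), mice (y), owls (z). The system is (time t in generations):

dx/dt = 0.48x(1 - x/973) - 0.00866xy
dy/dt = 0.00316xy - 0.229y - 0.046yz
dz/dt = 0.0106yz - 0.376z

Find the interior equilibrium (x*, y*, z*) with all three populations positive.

x* ≈ 350, y* ≈ 35.5, z* ≈ 19.1

From dz/dt = 0: 0.0106y* = 0.376, so y* = 35.5.
From dx/dt = 0: 0.48(1 - x*/973) = 0.00866·35.5, giving x* = 973·(1 - 0.64) = 350.
From dy/dt = 0: 0.00316·350 - 0.229 = 0.046z*, so z* = 0.878/0.046 = 19.1.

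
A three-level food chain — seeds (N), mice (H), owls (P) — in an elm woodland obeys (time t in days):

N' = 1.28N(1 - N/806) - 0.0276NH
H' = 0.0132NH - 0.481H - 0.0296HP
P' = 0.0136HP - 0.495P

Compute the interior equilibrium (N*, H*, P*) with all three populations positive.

From dP/dt = 0: 0.0136H* = 0.495, so H* = 36.4.
From dN/dt = 0: 1.28(1 - N*/806) = 0.0276·36.4, giving N* = 806·(1 - 0.785) = 173.
From dH/dt = 0: 0.0132·173 - 0.481 = 0.0296P*, so P* = 1.81/0.0296 = 61.1.

N* ≈ 173, H* ≈ 36.4, P* ≈ 61.1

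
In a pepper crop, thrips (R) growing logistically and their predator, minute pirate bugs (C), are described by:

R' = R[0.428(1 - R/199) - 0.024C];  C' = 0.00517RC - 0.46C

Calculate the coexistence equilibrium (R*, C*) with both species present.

From dC/dt = 0 with C > 0: 0.00517R* = 0.46, so R* = 89.
Substitute into dR/dt = 0: 0.428(1 - 89/199) = 0.024C*.
The bracket is 0.553, giving C* = 0.237/0.024 = 9.86.

R* ≈ 89, C* ≈ 9.86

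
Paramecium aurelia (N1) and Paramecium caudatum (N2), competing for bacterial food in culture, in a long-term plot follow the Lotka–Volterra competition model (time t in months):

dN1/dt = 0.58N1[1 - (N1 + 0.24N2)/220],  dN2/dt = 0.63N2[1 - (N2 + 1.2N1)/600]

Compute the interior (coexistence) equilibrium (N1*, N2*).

N1* ≈ 107, N2* ≈ 472

Setting both brackets to zero gives the nullclines N1 + 0.24N2 = 220 and 1.2N1 + N2 = 600.
Substituting N2 = 600 - 1.2N1 into the first: N1(1 - 0.24·1.2) = 220 - 0.24·600.
So N1* = 76/0.712 = 107, and then N2* = 600 - 1.2·107 = 472.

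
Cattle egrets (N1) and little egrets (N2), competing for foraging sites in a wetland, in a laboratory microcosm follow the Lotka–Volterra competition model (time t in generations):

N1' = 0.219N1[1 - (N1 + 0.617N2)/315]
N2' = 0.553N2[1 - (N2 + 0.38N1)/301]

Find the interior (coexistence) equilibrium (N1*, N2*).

Setting both brackets to zero gives the nullclines N1 + 0.617N2 = 315 and 0.38N1 + N2 = 301.
Substituting N2 = 301 - 0.38N1 into the first: N1(1 - 0.617·0.38) = 315 - 0.617·301.
So N1* = 129/0.766 = 169, and then N2* = 301 - 0.38·169 = 237.

N1* ≈ 169, N2* ≈ 237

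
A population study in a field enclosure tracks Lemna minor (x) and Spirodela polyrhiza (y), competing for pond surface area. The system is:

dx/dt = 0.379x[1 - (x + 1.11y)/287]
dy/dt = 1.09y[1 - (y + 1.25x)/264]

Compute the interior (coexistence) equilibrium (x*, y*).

x* ≈ 15.6, y* ≈ 245

Setting both brackets to zero gives the nullclines x + 1.11y = 287 and 1.25x + y = 264.
Substituting y = 264 - 1.25x into the first: x(1 - 1.11·1.25) = 287 - 1.11·264.
So x* = -6.04/-0.388 = 15.6, and then y* = 264 - 1.25·15.6 = 245.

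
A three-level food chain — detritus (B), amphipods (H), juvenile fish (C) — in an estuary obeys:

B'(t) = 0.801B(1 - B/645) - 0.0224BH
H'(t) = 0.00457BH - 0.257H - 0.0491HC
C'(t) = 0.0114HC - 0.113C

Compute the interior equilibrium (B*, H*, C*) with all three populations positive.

From dC/dt = 0: 0.0114H* = 0.113, so H* = 9.91.
From dB/dt = 0: 0.801(1 - B*/645) = 0.0224·9.91, giving B* = 645·(1 - 0.277) = 466.
From dH/dt = 0: 0.00457·466 - 0.257 = 0.0491C*, so C* = 1.87/0.0491 = 38.2.

B* ≈ 466, H* ≈ 9.91, C* ≈ 38.2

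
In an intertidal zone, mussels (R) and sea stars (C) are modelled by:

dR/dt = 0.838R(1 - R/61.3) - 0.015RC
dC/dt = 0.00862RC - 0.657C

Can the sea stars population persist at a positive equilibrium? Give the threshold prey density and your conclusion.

Threshold R = 76.2; K < 76.2, so no, the predator goes extinct.

The predator equation gives dC/dt > 0 only when R > 0.657/0.00862 = 76.2.
Without the predator, R → K = 61.3. Since 61.3 < 76.2, the predator cannot invade.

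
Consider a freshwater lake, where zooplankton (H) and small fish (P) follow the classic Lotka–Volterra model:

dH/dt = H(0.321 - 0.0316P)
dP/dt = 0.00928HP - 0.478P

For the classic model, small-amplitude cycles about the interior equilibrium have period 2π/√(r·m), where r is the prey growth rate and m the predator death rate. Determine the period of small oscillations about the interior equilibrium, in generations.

T ≈ 16 generations

Here r = 0.321 and m = 0.478, so r·m = 0.153.
ω = √0.153 = 0.392 per generation, hence T = 2π/ω ≈ 16 generations.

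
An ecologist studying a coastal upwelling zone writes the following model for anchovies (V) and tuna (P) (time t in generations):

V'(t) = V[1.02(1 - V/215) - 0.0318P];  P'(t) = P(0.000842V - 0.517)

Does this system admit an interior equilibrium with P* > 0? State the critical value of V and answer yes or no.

Threshold V = 614; K < 614, so no, the predator goes extinct.

The predator equation gives dP/dt > 0 only when V > 0.517/0.000842 = 614.
Without the predator, V → K = 215. Since 215 < 614, the predator cannot invade.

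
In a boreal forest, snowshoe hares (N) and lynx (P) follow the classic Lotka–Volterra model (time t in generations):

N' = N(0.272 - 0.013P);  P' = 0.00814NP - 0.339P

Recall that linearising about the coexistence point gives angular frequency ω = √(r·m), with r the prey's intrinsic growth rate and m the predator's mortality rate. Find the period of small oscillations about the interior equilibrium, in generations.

T ≈ 20.7 generations

Here r = 0.272 and m = 0.339, so r·m = 0.0922.
ω = √0.0922 = 0.304 per generation, hence T = 2π/ω ≈ 20.7 generations.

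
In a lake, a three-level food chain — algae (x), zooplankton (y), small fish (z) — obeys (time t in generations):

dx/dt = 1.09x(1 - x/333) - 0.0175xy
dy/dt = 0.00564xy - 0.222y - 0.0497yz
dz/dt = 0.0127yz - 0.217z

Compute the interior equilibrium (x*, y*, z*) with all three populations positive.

x* ≈ 242, y* ≈ 17.1, z* ≈ 23

From dz/dt = 0: 0.0127y* = 0.217, so y* = 17.1.
From dx/dt = 0: 1.09(1 - x*/333) = 0.0175·17.1, giving x* = 333·(1 - 0.274) = 242.
From dy/dt = 0: 0.00564·242 - 0.222 = 0.0497z*, so z* = 1.14/0.0497 = 23.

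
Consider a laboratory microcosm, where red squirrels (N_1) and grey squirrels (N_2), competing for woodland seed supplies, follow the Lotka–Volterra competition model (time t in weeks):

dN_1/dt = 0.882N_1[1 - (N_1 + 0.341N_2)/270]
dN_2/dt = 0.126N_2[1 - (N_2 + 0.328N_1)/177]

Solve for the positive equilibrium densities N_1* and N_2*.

Setting both brackets to zero gives the nullclines N_1 + 0.341N_2 = 270 and 0.328N_1 + N_2 = 177.
Substituting N_2 = 177 - 0.328N_1 into the first: N_1(1 - 0.341·0.328) = 270 - 0.341·177.
So N_1* = 210/0.888 = 236, and then N_2* = 177 - 0.328·236 = 99.6.

N_1* ≈ 236, N_2* ≈ 99.6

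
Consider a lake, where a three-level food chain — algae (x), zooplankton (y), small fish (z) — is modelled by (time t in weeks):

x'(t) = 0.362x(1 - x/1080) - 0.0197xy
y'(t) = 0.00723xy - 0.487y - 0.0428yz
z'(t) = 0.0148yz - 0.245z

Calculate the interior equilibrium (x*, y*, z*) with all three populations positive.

x* ≈ 107, y* ≈ 16.6, z* ≈ 6.71

From dz/dt = 0: 0.0148y* = 0.245, so y* = 16.6.
From dx/dt = 0: 0.362(1 - x*/1080) = 0.0197·16.6, giving x* = 1080·(1 - 0.901) = 107.
From dy/dt = 0: 0.00723·107 - 0.487 = 0.0428z*, so z* = 0.287/0.0428 = 6.71.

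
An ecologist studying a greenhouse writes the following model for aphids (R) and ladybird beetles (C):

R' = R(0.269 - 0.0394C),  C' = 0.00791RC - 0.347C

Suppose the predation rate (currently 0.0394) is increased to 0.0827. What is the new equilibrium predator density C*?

At the interior fixed point, setting dR/dt = 0 with R > 0 fixes C* = (prey growth rate)/(RC coefficient) — independent of the other coefficients.
With the change, C* = 0.269/0.0827 = 3.25; it falls from 6.83.

C* ≈ 3.25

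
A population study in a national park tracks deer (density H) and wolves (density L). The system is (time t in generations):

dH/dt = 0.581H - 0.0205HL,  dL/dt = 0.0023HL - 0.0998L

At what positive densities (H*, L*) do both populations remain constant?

H* ≈ 43.4, L* ≈ 28.3

Set dL/dt = 0 with L > 0: 0.0023H - 0.0998 = 0, so H* = 0.0998/0.0023 = 43.4.
Set dH/dt = 0 with H > 0: 0.581 - 0.0205L = 0, so L* = 0.581/0.0205 = 28.3.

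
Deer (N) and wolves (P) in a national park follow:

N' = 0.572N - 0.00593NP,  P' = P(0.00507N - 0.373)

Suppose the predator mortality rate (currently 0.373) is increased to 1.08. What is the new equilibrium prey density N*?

At the interior fixed point, setting dP/dt = 0 with P > 0 fixes N* = (predator death rate)/(NP coefficient) — independent of the other coefficients.
With the change, N* = 1.08/0.00507 = 213; it rises from 73.6.

N* ≈ 213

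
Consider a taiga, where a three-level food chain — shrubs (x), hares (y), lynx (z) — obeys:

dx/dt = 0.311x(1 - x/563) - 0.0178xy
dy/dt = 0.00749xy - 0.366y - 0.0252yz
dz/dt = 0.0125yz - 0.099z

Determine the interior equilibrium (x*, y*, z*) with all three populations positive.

From dz/dt = 0: 0.0125y* = 0.099, so y* = 7.92.
From dx/dt = 0: 0.311(1 - x*/563) = 0.0178·7.92, giving x* = 563·(1 - 0.453) = 308.
From dy/dt = 0: 0.00749·308 - 0.366 = 0.0252z*, so z* = 1.94/0.0252 = 77.

x* ≈ 308, y* ≈ 7.92, z* ≈ 77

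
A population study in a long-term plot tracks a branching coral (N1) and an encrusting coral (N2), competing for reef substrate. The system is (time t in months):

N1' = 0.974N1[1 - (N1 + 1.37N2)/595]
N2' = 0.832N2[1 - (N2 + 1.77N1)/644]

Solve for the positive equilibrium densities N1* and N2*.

Setting both brackets to zero gives the nullclines N1 + 1.37N2 = 595 and 1.77N1 + N2 = 644.
Substituting N2 = 644 - 1.77N1 into the first: N1(1 - 1.37·1.77) = 595 - 1.37·644.
So N1* = -287/-1.42 = 202, and then N2* = 644 - 1.77·202 = 287.

N1* ≈ 202, N2* ≈ 287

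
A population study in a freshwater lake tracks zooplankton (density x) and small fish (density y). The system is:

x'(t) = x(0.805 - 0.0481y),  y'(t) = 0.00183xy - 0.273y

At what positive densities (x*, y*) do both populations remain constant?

Set dy/dt = 0 with y > 0: 0.00183x - 0.273 = 0, so x* = 0.273/0.00183 = 149.
Set dx/dt = 0 with x > 0: 0.805 - 0.0481y = 0, so y* = 0.805/0.0481 = 16.7.

x* ≈ 149, y* ≈ 16.7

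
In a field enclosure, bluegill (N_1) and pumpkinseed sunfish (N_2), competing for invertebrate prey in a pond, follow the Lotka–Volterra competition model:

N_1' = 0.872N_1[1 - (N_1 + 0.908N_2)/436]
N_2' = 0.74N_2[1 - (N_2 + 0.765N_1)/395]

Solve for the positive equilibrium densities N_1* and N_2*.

Setting both brackets to zero gives the nullclines N_1 + 0.908N_2 = 436 and 0.765N_1 + N_2 = 395.
Substituting N_2 = 395 - 0.765N_1 into the first: N_1(1 - 0.908·0.765) = 436 - 0.908·395.
So N_1* = 77.3/0.305 = 253, and then N_2* = 395 - 0.765·253 = 201.

N_1* ≈ 253, N_2* ≈ 201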